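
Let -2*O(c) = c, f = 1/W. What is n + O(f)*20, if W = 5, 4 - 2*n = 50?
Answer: -25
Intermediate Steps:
n = -23 (n = 2 - 1/2*50 = 2 - 25 = -23)
f = 1/5 ≈ 0.20000
O(c) = -c/2
n + O(f)*20 = -23 - 1/2*1/5*20 = -23 - 1/10*20 = -23 - 2 = -25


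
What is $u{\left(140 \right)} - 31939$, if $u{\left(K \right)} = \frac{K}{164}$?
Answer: $- \frac{1309464}{41} \approx -31938.0$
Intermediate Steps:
$u{\left(K \right)} = \frac{K}{164}$ ($u{\left(K \right)} = K \frac{1}{164} = \frac{K}{164}$)
$u{\left(140 \right)} - 31939 = \frac{1}{164} \cdot 140 - 31939 = \frac{35}{41} - 31939 = - \frac{1309464}{41}$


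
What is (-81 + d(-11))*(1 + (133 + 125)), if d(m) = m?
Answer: -23828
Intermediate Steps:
(-81 + d(-11))*(1 + (133 + 125)) = (-81 - 11)*(1 + (133 + 125)) = -92*(1 + 258) = -92*259 = -23828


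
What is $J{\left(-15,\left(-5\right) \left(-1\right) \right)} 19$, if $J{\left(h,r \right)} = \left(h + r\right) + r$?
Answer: $-95$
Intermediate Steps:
$J{\left(h,r \right)} = h + 2 r$
$J{\left(-15,\left(-5\right) \left(-1\right) \right)} 19 = \left(-15 + 2 \left(\left(-5\right) \left(-1\right)\right)\right) 19 = \left(-15 + 2 \cdot 5\right) 19 = \left(-15 + 10\right) 19 = \left(-5\right) 19 = -95$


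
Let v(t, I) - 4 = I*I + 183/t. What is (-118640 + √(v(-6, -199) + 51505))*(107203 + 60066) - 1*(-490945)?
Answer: -19844303215 + 167269*√364318/2 ≈ -1.9794e+10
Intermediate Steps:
v(t, I) = 4 + I² + 183/t (v(t, I) = 4 + (I*I + 183/t) = 4 + (I² + 183/t) = 4 + I² + 183/t)
(-118640 + √(v(-6, -199) + 51505))*(107203 + 60066) - 1*(-490945) = (-118640 + √((4 + (-199)² + 183/(-6)) + 51505))*(107203 + 60066) - 1*(-490945) = (-118640 + √((4 + 39601 + 183*(-⅙)) + 51505))*167269 + 490945 = (-118640 + √((4 + 39601 - 61/2) + 51505))*167269 + 490945 = (-118640 + √(79149/2 + 51505))*167269 + 490945 = (-118640 + √(182159/2))*167269 + 490945 = (-118640 + √364318/2)*167269 + 490945 = (-19844794160 + 167269*√364318/2) + 490945 = -19844303215 + 167269*√364318/2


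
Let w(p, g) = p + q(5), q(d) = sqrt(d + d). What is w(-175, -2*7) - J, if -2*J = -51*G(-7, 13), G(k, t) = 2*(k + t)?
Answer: -481 + sqrt(10) ≈ -477.84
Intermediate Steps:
q(d) = sqrt(2)*sqrt(d) (q(d) = sqrt(2*d) = sqrt(2)*sqrt(d))
G(k, t) = 2*k + 2*t
w(p, g) = p + sqrt(10) (w(p, g) = p + sqrt(2)*sqrt(5) = p + sqrt(10))
J = 306 (J = -(-51)*(2*(-7) + 2*13)/2 = -(-51)*(-14 + 26)/2 = -(-51)*12/2 = -1/2*(-612) = 306)
w(-175, -2*7) - J = (-175 + sqrt(10)) - 1*306 = (-175 + sqrt(10)) - 306 = -481 + sqrt(10)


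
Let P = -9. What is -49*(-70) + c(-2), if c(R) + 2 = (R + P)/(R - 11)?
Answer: 44575/13 ≈ 3428.8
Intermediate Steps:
c(R) = -2 + (-9 + R)/(-11 + R) (c(R) = -2 + (R - 9)/(R - 11) = -2 + (-9 + R)/(-11 + R))
-49*(-70) + c(-2) = -49*(-70) + (13 - 1*(-2))/(-11 - 2) = 3430 + (13 + 2)/(-13) = 3430 - 1/13*15 = 3430 - 15/13 = 44575/13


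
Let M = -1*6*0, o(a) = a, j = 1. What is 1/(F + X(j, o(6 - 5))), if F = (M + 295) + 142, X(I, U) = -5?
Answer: 1/432 ≈ 0.0023148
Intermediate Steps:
M = 0 (M = -6*0 = 0)
F = 437 (F = (0 + 295) + 142 = 295 + 142 = 437)
1/(F + X(j, o(6 - 5))) = 1/(437 - 5) = 1/432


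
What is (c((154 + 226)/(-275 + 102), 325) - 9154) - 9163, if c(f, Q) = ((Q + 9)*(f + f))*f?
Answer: -451750293/29929 ≈ -15094.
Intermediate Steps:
c(f, Q) = 2*f**2*(9 + Q) (c(f, Q) = ((9 + Q)*(2*f))*f = (2*f*(9 + Q))*f = 2*f**2*(9 + Q))
(c((154 + 226)/(-275 + 102), 325) - 9154) - 9163 = (2*((154 + 226)/(-275 + 102))**2*(9 + 325) - 9154) - 9163 = (2*(380/(-173))**2*334 - 9154) - 9163 = (2*(380*(-1/173))**2*334 - 9154) - 9163 = (2*(-380/173)**2*334 - 9154) - 9163 = (2*(144400/29929)*334 - 9154) - 9163 = (96459200/29929 - 9154) - 9163 = -177510866/29929 - 9163 = -451750293/29929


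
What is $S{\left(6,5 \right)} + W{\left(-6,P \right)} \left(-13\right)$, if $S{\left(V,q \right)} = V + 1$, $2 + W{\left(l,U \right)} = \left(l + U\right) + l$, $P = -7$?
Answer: $280$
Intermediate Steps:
$W{\left(l,U \right)} = -2 + U + 2 l$ ($W{\left(l,U \right)} = -2 + \left(\left(l + U\right) + l\right) = -2 + \left(\left(U + l\right) + l\right) = -2 + \left(U + 2 l\right) = -2 + U + 2 l$)
$S{\left(V,q \right)} = 1 + V$
$S{\left(6,5 \right)} + W{\left(-6,P \right)} \left(-13\right) = \left(1 + 6\right) + \left(-2 - 7 + 2 \left(-6\right)\right) \left(-13\right) = 7 + \left(-2 - 7 - 12\right) \left(-13\right) = 7 - -273 = 7 + 273 = 280$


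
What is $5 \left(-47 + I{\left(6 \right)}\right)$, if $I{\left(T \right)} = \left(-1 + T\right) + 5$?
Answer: $-185$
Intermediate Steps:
$I{\left(T \right)} = 4 + T$
$5 \left(-47 + I{\left(6 \right)}\right) = 5 \left(-47 + \left(4 + 6\right)\right) = 5 \left(-47 + 10\right) = 5 \left(-37\right) = -185$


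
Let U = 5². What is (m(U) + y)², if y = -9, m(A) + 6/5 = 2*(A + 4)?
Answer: 57121/25 ≈ 2284.8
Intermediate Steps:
U = 25
m(A) = 34/5 + 2*A (m(A) = -6/5 + 2*(A + 4) = -6/5 + 2*(4 + A) = -6/5 + (8 + 2*A) = 34/5 + 2*A)
(m(U) + y)² = ((34/5 + 2*25) - 9)² = ((34/5 + 50) - 9)² = (284/5 - 9)² = (239/5)² = 57121/25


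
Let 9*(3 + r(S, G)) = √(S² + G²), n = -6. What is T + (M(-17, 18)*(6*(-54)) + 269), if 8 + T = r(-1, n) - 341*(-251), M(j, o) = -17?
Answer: 91357 + √37/9 ≈ 91358.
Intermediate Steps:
r(S, G) = -3 + √(G² + S²)/9 (r(S, G) = -3 + √(S² + G²)/9 = -3 + √(G² + S²)/9)
T = 85580 + √37/9 (T = -8 + ((-3 + √((-6)² + (-1)²)/9) - 341*(-251)) = -8 + ((-3 + √(36 + 1)/9) + 85591) = -8 + ((-3 + √37/9) + 85591) = -8 + (85588 + √37/9) = 85580 + √37/9 ≈ 85581.)
T + (M(-17, 18)*(6*(-54)) + 269) = (85580 + √37/9) + (-102*(-54) + 269) = (85580 + √37/9) + (-17*(-324) + 269) = (85580 + √37/9) + (5508 + 269) = (85580 + √37/9) + 5777 = 91357 + √37/9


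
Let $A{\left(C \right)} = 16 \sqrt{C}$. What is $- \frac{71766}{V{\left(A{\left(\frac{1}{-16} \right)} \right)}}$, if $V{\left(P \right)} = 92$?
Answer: $- \frac{35883}{46} \approx -780.07$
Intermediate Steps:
$- \frac{71766}{V{\left(A{\left(\frac{1}{-16} \right)} \right)}} = - \frac{71766}{92} = \left(-71766\right) \frac{1}{92} = - \frac{35883}{46}$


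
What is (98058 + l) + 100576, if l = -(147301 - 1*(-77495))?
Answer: -26162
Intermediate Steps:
l = -224796 (l = -(147301 + 77495) = -1*224796 = -224796)
(98058 + l) + 100576 = (98058 - 224796) + 100576 = -126738 + 100576 = -26162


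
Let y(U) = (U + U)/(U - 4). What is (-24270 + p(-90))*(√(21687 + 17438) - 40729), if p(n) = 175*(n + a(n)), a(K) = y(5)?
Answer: 1558698830 - 191350*√1565 ≈ 1.5511e+9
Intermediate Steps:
y(U) = 2*U/(-4 + U) (y(U) = (2*U)/(-4 + U) = 2*U/(-4 + U))
a(K) = 10 (a(K) = 2*5/(-4 + 5) = 2*5/1 = 2*5*1 = 10)
p(n) = 1750 + 175*n (p(n) = 175*(n + 10) = 175*(10 + n) = 1750 + 175*n)
(-24270 + p(-90))*(√(21687 + 17438) - 40729) = (-24270 + (1750 + 175*(-90)))*(√(21687 + 17438) - 40729) = (-24270 + (1750 - 15750))*(√39125 - 40729) = (-24270 - 14000)*(5*√1565 - 40729) = -38270*(-40729 + 5*√1565) = 1558698830 - 191350*√1565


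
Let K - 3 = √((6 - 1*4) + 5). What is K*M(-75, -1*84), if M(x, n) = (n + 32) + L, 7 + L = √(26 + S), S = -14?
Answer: -(3 + √7)*(59 - 2*√3) ≈ -313.54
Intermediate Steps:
L = -7 + 2*√3 (L = -7 + √(26 - 14) = -7 + √12 = -7 + 2*√3 ≈ -3.5359)
M(x, n) = 25 + n + 2*√3 (M(x, n) = (n + 32) + (-7 + 2*√3) = (32 + n) + (-7 + 2*√3) = 25 + n + 2*√3)
K = 3 + √7 (K = 3 + √((6 - 1*4) + 5) = 3 + √((6 - 4) + 5) = 3 + √(2 + 5) = 3 + √7 ≈ 5.6458)
K*M(-75, -1*84) = (3 + √7)*(25 - 1*84 + 2*√3) = (3 + √7)*(25 - 84 + 2*√3) = (3 + √7)*(-59 + 2*√3) = (-59 + 2*√3)*(3 + √7)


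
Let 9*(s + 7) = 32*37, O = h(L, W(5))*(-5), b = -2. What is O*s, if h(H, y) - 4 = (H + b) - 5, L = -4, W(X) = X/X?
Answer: 39235/9 ≈ 4359.4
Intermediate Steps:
W(X) = 1
h(H, y) = -3 + H (h(H, y) = 4 + ((H - 2) - 5) = 4 + ((-2 + H) - 5) = 4 + (-7 + H) = -3 + H)
O = 35 (O = (-3 - 4)*(-5) = -7*(-5) = 35)
s = 1121/9 (s = -7 + (32*37)/9 = -7 + (⅑)*1184 = -7 + 1184/9 = 1121/9 ≈ 124.56)
O*s = 35*(1121/9) = 39235/9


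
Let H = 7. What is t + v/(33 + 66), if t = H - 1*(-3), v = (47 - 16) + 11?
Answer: 344/33 ≈ 10.424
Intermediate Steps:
v = 42 (v = 31 + 11 = 42)
t = 10 (t = 7 - 1*(-3) = 7 + 3 = 10)
t + v/(33 + 66) = 10 + 42/(33 + 66) = 10 + 42/99 = 10 + 42*(1/99) = 10 + 14/33 = 344/33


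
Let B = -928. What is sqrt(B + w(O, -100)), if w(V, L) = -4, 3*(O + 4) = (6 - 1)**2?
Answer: 2*I*sqrt(233) ≈ 30.529*I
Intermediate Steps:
O = 13/3 (O = -4 + (6 - 1)**2/3 = -4 + (1/3)*5**2 = -4 + (1/3)*25 = -4 + 25/3 = 13/3 ≈ 4.3333)
sqrt(B + w(O, -100)) = sqrt(-928 - 4) = sqrt(-932) = 2*I*sqrt(233)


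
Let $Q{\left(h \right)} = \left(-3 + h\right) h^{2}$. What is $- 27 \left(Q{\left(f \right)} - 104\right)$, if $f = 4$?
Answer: $2376$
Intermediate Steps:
$Q{\left(h \right)} = h^{2} \left(-3 + h\right)$
$- 27 \left(Q{\left(f \right)} - 104\right) = - 27 \left(4^{2} \left(-3 + 4\right) - 104\right) = - 27 \left(16 \cdot 1 - 104\right) = - 27 \left(16 - 104\right) = \left(-27\right) \left(-88\right) = 2376$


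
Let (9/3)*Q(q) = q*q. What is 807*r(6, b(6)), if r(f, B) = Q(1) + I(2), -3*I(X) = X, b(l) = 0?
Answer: -269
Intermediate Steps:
I(X) = -X/3
Q(q) = q²/3 (Q(q) = (q*q)/3 = q²/3)
r(f, B) = -⅓ (r(f, B) = (⅓)*1² - ⅓*2 = (⅓)*1 - ⅔ = ⅓ - ⅔ = -⅓)
807*r(6, b(6)) = 807*(-⅓) = -269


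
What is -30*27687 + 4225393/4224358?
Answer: -3508789772987/4224358 ≈ -8.3061e+5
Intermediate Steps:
-30*27687 + 4225393/4224358 = -830610 + 4225393*(1/4224358) = -830610 + 4225393/4224358 = -3508789772987/4224358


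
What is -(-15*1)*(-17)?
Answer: -255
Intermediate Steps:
-(-15*1)*(-17) = -(-15)*(-17) = -1*255 = -255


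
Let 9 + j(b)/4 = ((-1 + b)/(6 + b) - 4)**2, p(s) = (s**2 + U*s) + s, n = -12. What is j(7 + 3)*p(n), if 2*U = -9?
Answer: 67053/32 ≈ 2095.4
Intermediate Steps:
U = -9/2 (U = (1/2)*(-9) = -9/2 ≈ -4.5000)
p(s) = s**2 - 7*s/2 (p(s) = (s**2 - 9*s/2) + s = s**2 - 7*s/2)
j(b) = -36 + 4*(-4 + (-1 + b)/(6 + b))**2 (j(b) = -36 + 4*((-1 + b)/(6 + b) - 4)**2 = -36 + 4*(-4 + (-1 + b)/(6 + b))**2)
j(7 + 3)*p(n) = (28*(43 + 6*(7 + 3))/(36 + (7 + 3)**2 + 12*(7 + 3)))*((1/2)*(-12)*(-7 + 2*(-12))) = (28*(43 + 6*10)/(36 + 10**2 + 12*10))*((1/2)*(-12)*(-7 - 24)) = (28*(43 + 60)/(36 + 100 + 120))*((1/2)*(-12)*(-31)) = (28*103/256)*186 = (28*(1/256)*103)*186 = (721/64)*186 = 67053/32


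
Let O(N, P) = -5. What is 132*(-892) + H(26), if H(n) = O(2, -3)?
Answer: -117749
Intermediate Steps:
H(n) = -5
132*(-892) + H(26) = 132*(-892) - 5 = -117744 - 5 = -117749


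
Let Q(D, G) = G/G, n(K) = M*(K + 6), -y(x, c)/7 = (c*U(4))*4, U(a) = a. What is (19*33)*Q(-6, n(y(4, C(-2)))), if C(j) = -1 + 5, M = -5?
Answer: 627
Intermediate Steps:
C(j) = 4
y(x, c) = -112*c (y(x, c) = -7*c*4*4 = -7*4*c*4 = -112*c)
n(K) = -30 - 5*K (n(K) = -5*(K + 6) = -5*(6 + K) = -30 - 5*K)
Q(D, G) = 1
(19*33)*Q(-6, n(y(4, C(-2)))) = (19*33)*1 = 627*1 = 627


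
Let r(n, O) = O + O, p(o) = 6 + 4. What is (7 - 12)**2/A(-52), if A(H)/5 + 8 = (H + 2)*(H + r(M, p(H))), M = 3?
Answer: 5/1592 ≈ 0.0031407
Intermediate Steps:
p(o) = 10
r(n, O) = 2*O
A(H) = -40 + 5*(2 + H)*(20 + H) (A(H) = -40 + 5*((H + 2)*(H + 2*10)) = -40 + 5*((2 + H)*(H + 20)) = -40 + 5*((2 + H)*(20 + H)) = -40 + 5*(2 + H)*(20 + H))
(7 - 12)**2/A(-52) = (7 - 12)**2/(160 + 5*(-52)**2 + 110*(-52)) = (-5)**2/(160 + 5*2704 - 5720) = 25/(160 + 13520 - 5720) = 25/7960 = 25*(1/7960) = 5/1592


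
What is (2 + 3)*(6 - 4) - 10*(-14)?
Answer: 150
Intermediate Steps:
(2 + 3)*(6 - 4) - 10*(-14) = 5*2 + 140 = 10 + 140 = 150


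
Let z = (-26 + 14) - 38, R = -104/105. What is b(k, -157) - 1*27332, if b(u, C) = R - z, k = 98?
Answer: -2864714/105 ≈ -27283.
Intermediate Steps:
R = -104/105 (R = -104*1/105 = -104/105 ≈ -0.99048)
z = -50 (z = -12 - 38 = -50)
b(u, C) = 5146/105 (b(u, C) = -104/105 - 1*(-50) = -104/105 + 50 = 5146/105)
b(k, -157) - 1*27332 = 5146/105 - 1*27332 = 5146/105 - 27332 = -2864714/105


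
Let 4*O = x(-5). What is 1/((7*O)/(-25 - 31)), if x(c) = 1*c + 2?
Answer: 32/3 ≈ 10.667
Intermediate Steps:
x(c) = 2 + c (x(c) = c + 2 = 2 + c)
O = -3/4 (O = (2 - 5)/4 = (1/4)*(-3) = -3/4 ≈ -0.75000)
1/((7*O)/(-25 - 31)) = 1/((7*(-3/4))/(-25 - 31)) = 1/(-21/4/(-56)) = 1/(-21/4*(-1/56)) = 1/(3/32) = 32/3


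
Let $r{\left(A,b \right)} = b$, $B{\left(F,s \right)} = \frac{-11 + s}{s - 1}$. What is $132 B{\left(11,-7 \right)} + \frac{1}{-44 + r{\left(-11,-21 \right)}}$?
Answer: $\frac{19304}{65} \approx 296.98$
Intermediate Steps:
$B{\left(F,s \right)} = \frac{-11 + s}{-1 + s}$
$132 B{\left(11,-7 \right)} + \frac{1}{-44 + r{\left(-11,-21 \right)}} = 132 \frac{-11 - 7}{-1 - 7} + \frac{1}{-44 - 21} = 132 \frac{1}{-8} \left(-18\right) + \frac{1}{-65} = 132 \left(\left(- \frac{1}{8}\right) \left(-18\right)\right) - \frac{1}{65} = 132 \cdot \frac{9}{4} - \frac{1}{65} = 297 - \frac{1}{65} = \frac{19304}{65}$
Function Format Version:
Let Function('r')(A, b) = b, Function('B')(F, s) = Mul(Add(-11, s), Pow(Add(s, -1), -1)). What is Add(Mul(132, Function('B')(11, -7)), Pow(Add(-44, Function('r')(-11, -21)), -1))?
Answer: Rational(19304, 65) ≈ 296.98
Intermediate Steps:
Function('B')(F, s) = Mul(Pow(Add(-1, s), -1), Add(-11, s)) (Function('B')(F, s) = Mul(Add(-11, s), Pow(Add(-1, s), -1)) = Mul(Pow(Add(-1, s), -1), Add(-11, s)))
Add(Mul(132, Function('B')(11, -7)), Pow(Add(-44, Function('r')(-11, -21)), -1)) = Add(Mul(132, Mul(Pow(Add(-1, -7), -1), Add(-11, -7))), Pow(Add(-44, -21), -1)) = Add(Mul(132, Mul(Pow(-8, -1), -18)), Pow(-65, -1)) = Add(Mul(132, Mul(Rational(-1, 8), -18)), Rational(-1, 65)) = Add(Mul(132, Rational(9, 4)), Rational(-1, 65)) = Add(297, Rational(-1, 65)) = Rational(19304, 65)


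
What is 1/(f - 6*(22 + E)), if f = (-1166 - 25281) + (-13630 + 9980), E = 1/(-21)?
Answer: -7/211601 ≈ -3.3081e-5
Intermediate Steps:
E = -1/21 ≈ -0.047619
f = -30097 (f = -26447 - 3650 = -30097)
1/(f - 6*(22 + E)) = 1/(-30097 - 6*(22 - 1/21)) = 1/(-30097 - 6*461/21) = 1/(-30097 - 922/7) = 1/(-211601/7) = -7/211601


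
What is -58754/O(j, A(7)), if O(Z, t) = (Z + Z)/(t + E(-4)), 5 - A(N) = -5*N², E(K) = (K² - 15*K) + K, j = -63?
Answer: 1351342/9 ≈ 1.5015e+5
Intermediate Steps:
E(K) = K² - 14*K
A(N) = 5 + 5*N² (A(N) = 5 - (-5)*N² = 5 + 5*N²)
O(Z, t) = 2*Z/(72 + t) (O(Z, t) = (Z + Z)/(t - 4*(-14 - 4)) = (2*Z)/(t - 4*(-18)) = (2*Z)/(t + 72) = (2*Z)/(72 + t) = 2*Z/(72 + t))
-58754/O(j, A(7)) = -58754/(2*(-63)/(72 + (5 + 5*7²))) = -58754/(2*(-63)/(72 + (5 + 5*49))) = -58754/(2*(-63)/(72 + (5 + 245))) = -58754/(2*(-63)/(72 + 250)) = -58754/(2*(-63)/322) = -58754/(2*(-63)*(1/322)) = -58754/(-9/23) = -58754*(-23/9) = 1351342/9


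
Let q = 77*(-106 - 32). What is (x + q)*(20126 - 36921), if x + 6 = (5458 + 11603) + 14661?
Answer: -354206550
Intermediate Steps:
x = 31716 (x = -6 + ((5458 + 11603) + 14661) = -6 + (17061 + 14661) = -6 + 31722 = 31716)
q = -10626 (q = 77*(-138) = -10626)
(x + q)*(20126 - 36921) = (31716 - 10626)*(20126 - 36921) = 21090*(-16795) = -354206550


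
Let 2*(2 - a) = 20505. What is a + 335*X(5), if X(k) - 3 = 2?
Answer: -17151/2 ≈ -8575.5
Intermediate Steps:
a = -20501/2 (a = 2 - ½*20505 = 2 - 20505/2 = -20501/2 ≈ -10251.)
X(k) = 5 (X(k) = 3 + 2 = 5)
a + 335*X(5) = -20501/2 + 335*5 = -20501/2 + 1675 = -17151/2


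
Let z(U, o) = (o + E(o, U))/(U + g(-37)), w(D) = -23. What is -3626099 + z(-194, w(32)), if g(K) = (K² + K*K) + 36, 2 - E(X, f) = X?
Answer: -4677667709/1290 ≈ -3.6261e+6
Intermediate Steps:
E(X, f) = 2 - X
g(K) = 36 + 2*K² (g(K) = (K² + K²) + 36 = 2*K² + 36 = 36 + 2*K²)
z(U, o) = 2/(2774 + U) (z(U, o) = (o + (2 - o))/(U + (36 + 2*(-37)²)) = 2/(U + (36 + 2*1369)) = 2/(U + (36 + 2738)) = 2/(U + 2774) = 2/(2774 + U))
-3626099 + z(-194, w(32)) = -3626099 + 2/(2774 - 194) = -3626099 + 2/2580 = -3626099 + 2*(1/2580) = -3626099 + 1/1290 = -4677667709/1290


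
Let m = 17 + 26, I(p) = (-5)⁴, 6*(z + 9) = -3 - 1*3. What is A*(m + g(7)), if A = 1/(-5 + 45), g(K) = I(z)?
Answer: 167/10 ≈ 16.700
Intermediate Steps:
z = -10 (z = -9 + (-3 - 1*3)/6 = -9 + (-3 - 3)/6 = -9 + (⅙)*(-6) = -9 - 1 = -10)
I(p) = 625
g(K) = 625
m = 43
A = 1/40 ≈ 0.025000
A*(m + g(7)) = (43 + 625)/40 = (1/40)*668 = 167/10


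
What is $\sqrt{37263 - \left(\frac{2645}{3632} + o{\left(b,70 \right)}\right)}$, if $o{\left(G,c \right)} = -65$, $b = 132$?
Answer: $\frac{\sqrt{30774991777}}{908} \approx 193.2$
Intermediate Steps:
$\sqrt{37263 - \left(\frac{2645}{3632} + o{\left(b,70 \right)}\right)} = \sqrt{37263 + \left(\frac{5290}{-7264} - -65\right)} = \sqrt{37263 + \left(5290 \left(- \frac{1}{7264}\right) + 65\right)} = \sqrt{37263 + \left(- \frac{2645}{3632} + 65\right)} = \sqrt{37263 + \frac{233435}{3632}} = \sqrt{\frac{135572651}{3632}} = \frac{\sqrt{30774991777}}{908}$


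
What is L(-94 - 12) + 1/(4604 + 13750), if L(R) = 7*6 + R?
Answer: -1174655/18354 ≈ -64.000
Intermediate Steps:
L(R) = 42 + R
L(-94 - 12) + 1/(4604 + 13750) = (42 + (-94 - 12)) + 1/(4604 + 13750) = (42 - 106) + 1/18354 = -64 + 1/18354 = -1174655/18354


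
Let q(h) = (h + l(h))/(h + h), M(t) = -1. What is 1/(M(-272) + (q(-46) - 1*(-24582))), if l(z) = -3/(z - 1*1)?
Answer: 4324/106290403 ≈ 4.0681e-5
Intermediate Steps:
l(z) = -3/(-1 + z) (l(z) = -3/(z - 1) = -3/(-1 + z))
q(h) = (h - 3/(-1 + h))/(2*h) (q(h) = (h - 3/(-1 + h))/(h + h) = (h - 3/(-1 + h))/((2*h)) = (h - 3/(-1 + h))*(1/(2*h)) = (h - 3/(-1 + h))/(2*h))
1/(M(-272) + (q(-46) - 1*(-24582))) = 1/(-1 + ((½)*(-3 - 46*(-1 - 46))/(-46*(-1 - 46)) - 1*(-24582))) = 1/(-1 + ((½)*(-1/46)*(-3 - 46*(-47))/(-47) + 24582)) = 1/(-1 + ((½)*(-1/46)*(-1/47)*(-3 + 2162) + 24582)) = 1/(-1 + ((½)*(-1/46)*(-1/47)*2159 + 24582)) = 1/(-1 + (2159/4324 + 24582)) = 1/(-1 + 106294727/4324) = 1/(106290403/4324) = 4324/106290403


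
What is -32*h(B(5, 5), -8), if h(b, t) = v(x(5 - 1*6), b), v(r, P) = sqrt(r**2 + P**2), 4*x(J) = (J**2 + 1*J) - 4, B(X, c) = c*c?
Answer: -32*sqrt(626) ≈ -800.64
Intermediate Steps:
B(X, c) = c**2
x(J) = -1 + J/4 + J**2/4 (x(J) = ((J**2 + 1*J) - 4)/4 = ((J**2 + J) - 4)/4 = ((J + J**2) - 4)/4 = (-4 + J + J**2)/4 = -1 + J/4 + J**2/4)
v(r, P) = sqrt(P**2 + r**2)
h(b, t) = sqrt(1 + b**2) (h(b, t) = sqrt(b**2 + (-1 + (5 - 1*6)/4 + (5 - 1*6)**2/4)**2) = sqrt(b**2 + (-1 + (5 - 6)/4 + (5 - 6)**2/4)**2) = sqrt(b**2 + (-1 + (1/4)*(-1) + (1/4)*(-1)**2)**2) = sqrt(b**2 + (-1 - 1/4 + (1/4)*1)**2) = sqrt(b**2 + (-1 - 1/4 + 1/4)**2) = sqrt(b**2 + (-1)**2) = sqrt(b**2 + 1) = sqrt(1 + b**2))
-32*h(B(5, 5), -8) = -32*sqrt(1 + (5**2)**2) = -32*sqrt(1 + 25**2) = -32*sqrt(1 + 625) = -32*sqrt(626)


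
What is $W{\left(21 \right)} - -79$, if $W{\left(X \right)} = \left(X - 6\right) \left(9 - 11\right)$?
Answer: $49$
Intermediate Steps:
$W{\left(X \right)} = 12 - 2 X$ ($W{\left(X \right)} = \left(-6 + X\right) \left(-2\right) = 12 - 2 X$)
$W{\left(21 \right)} - -79 = \left(12 - 42\right) - -79 = \left(12 - 42\right) + 79 = -30 + 79 = 49$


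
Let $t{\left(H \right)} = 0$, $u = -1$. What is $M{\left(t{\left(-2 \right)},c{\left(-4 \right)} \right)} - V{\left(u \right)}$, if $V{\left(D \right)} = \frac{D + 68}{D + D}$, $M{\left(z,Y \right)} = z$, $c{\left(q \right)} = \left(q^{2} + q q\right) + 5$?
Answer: $\frac{67}{2} \approx 33.5$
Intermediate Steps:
$c{\left(q \right)} = 5 + 2 q^{2}$ ($c{\left(q \right)} = \left(q^{2} + q^{2}\right) + 5 = 2 q^{2} + 5 = 5 + 2 q^{2}$)
$V{\left(D \right)} = \frac{68 + D}{2 D}$
$M{\left(t{\left(-2 \right)},c{\left(-4 \right)} \right)} - V{\left(u \right)} = 0 - \frac{68 - 1}{2 \left(-1\right)} = 0 - \frac{1}{2} \left(-1\right) 67 = 0 - - \frac{67}{2} = 0 + \frac{67}{2} = \frac{67}{2}$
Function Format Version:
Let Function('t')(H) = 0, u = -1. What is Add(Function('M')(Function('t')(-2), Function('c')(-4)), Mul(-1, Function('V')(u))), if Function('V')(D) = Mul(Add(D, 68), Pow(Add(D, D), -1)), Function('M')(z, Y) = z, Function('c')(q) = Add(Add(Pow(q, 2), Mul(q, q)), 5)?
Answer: Rational(67, 2) ≈ 33.500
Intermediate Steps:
Function('c')(q) = Add(5, Mul(2, Pow(q, 2))) (Function('c')(q) = Add(Add(Pow(q, 2), Pow(q, 2)), 5) = Add(Mul(2, Pow(q, 2)), 5) = Add(5, Mul(2, Pow(q, 2))))
Function('V')(D) = Mul(Rational(1, 2), Pow(D, -1), Add(68, D)) (Function('V')(D) = Mul(Add(68, D), Pow(Mul(2, D), -1)) = Mul(Add(68, D), Mul(Rational(1, 2), Pow(D, -1))) = Mul(Rational(1, 2), Pow(D, -1), Add(68, D)))
Add(Function('M')(Function('t')(-2), Function('c')(-4)), Mul(-1, Function('V')(u))) = Add(0, Mul(-1, Mul(Rational(1, 2), Pow(-1, -1), Add(68, -1)))) = Add(0, Mul(-1, Mul(Rational(1, 2), -1, 67))) = Add(0, Mul(-1, Rational(-67, 2))) = Add(0, Rational(67, 2)) = Rational(67, 2)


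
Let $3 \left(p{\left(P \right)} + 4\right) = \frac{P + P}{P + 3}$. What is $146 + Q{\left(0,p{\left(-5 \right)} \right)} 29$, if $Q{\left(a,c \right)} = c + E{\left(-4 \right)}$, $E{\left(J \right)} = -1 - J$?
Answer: $\frac{496}{3} \approx 165.33$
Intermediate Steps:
$p{\left(P \right)} = -4 + \frac{2 P}{3 \left(3 + P\right)}$ ($p{\left(P \right)} = -4 + \frac{\left(P + P\right) \frac{1}{P + 3}}{3} = -4 + \frac{2 P \frac{1}{3 + P}}{3} = -4 + \frac{2 P}{3 \left(3 + P\right)}$)
$Q{\left(a,c \right)} = 3 + c$ ($Q{\left(a,c \right)} = c - -3 = c + \left(-1 + 4\right) = c + 3 = 3 + c$)
$146 + Q{\left(0,p{\left(-5 \right)} \right)} 29 = 146 + \left(3 + \frac{2 \left(-18 - -25\right)}{3 \left(3 - 5\right)}\right) 29 = 146 + \left(3 + \frac{2 \left(-18 + 25\right)}{3 \left(-2\right)}\right) 29 = 146 + \left(3 + \frac{2}{3} \left(- \frac{1}{2}\right) 7\right) 29 = 146 + \left(3 - \frac{7}{3}\right) 29 = 146 + \frac{2}{3} \cdot 29 = 146 + \frac{58}{3} = \frac{496}{3}$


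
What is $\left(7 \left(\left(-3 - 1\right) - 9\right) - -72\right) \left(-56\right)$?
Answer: $1064$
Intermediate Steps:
$\left(7 \left(\left(-3 - 1\right) - 9\right) - -72\right) \left(-56\right) = \left(7 \left(\left(-3 - 1\right) - 9\right) + 72\right) \left(-56\right) = \left(7 \left(-4 - 9\right) + 72\right) \left(-56\right) = \left(7 \left(-13\right) + 72\right) \left(-56\right) = \left(-91 + 72\right) \left(-56\right) = \left(-19\right) \left(-56\right) = 1064$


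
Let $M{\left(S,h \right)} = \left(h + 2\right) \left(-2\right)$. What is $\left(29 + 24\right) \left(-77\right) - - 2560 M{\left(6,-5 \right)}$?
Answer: $11279$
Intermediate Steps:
$M{\left(S,h \right)} = -4 - 2 h$ ($M{\left(S,h \right)} = \left(2 + h\right) \left(-2\right) = -4 - 2 h$)
$\left(29 + 24\right) \left(-77\right) - - 2560 M{\left(6,-5 \right)} = \left(29 + 24\right) \left(-77\right) - - 2560 \left(-4 - -10\right) = 53 \left(-77\right) - - 2560 \left(-4 + 10\right) = -4081 - \left(-2560\right) 6 = -4081 - -15360 = -4081 + 15360 = 11279$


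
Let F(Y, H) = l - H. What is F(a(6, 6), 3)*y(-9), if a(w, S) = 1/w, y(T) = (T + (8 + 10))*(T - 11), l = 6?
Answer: -540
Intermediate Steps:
y(T) = (-11 + T)*(18 + T) (y(T) = (T + 18)*(-11 + T) = (18 + T)*(-11 + T) = (-11 + T)*(18 + T))
F(Y, H) = 6 - H
F(a(6, 6), 3)*y(-9) = (6 - 1*3)*(-198 + (-9)² + 7*(-9)) = (6 - 3)*(-198 + 81 - 63) = 3*(-180) = -540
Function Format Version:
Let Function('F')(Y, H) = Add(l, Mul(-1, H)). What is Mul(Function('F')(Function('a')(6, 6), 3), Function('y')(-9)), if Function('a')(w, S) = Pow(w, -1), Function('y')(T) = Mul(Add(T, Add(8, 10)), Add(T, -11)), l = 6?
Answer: -540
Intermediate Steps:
Function('y')(T) = Mul(Add(-11, T), Add(18, T)) (Function('y')(T) = Mul(Add(T, 18), Add(-11, T)) = Mul(Add(18, T), Add(-11, T)) = Mul(Add(-11, T), Add(18, T)))
Function('F')(Y, H) = Add(6, Mul(-1, H))
Mul(Function('F')(Function('a')(6, 6), 3), Function('y')(-9)) = Mul(Add(6, Mul(-1, 3)), Add(-198, Pow(-9, 2), Mul(7, -9))) = Mul(Add(6, -3), Add(-198, 81, -63)) = Mul(3, -180) = -540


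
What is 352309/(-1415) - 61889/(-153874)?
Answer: -54123622131/217731710 ≈ -248.58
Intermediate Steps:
352309/(-1415) - 61889/(-153874) = 352309*(-1/1415) - 61889*(-1/153874) = -352309/1415 + 61889/153874 = -54123622131/217731710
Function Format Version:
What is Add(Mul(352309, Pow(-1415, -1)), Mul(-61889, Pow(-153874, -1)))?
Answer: Rational(-54123622131, 217731710) ≈ -248.58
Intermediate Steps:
Add(Mul(352309, Pow(-1415, -1)), Mul(-61889, Pow(-153874, -1))) = Add(Mul(352309, Rational(-1, 1415)), Mul(-61889, Rational(-1, 153874))) = Add(Rational(-352309, 1415), Rational(61889, 153874)) = Rational(-54123622131, 217731710)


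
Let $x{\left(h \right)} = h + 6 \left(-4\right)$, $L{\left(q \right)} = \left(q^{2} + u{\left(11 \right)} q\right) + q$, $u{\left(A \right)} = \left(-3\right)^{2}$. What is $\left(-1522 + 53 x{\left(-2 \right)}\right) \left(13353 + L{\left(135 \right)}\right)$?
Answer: $-95491200$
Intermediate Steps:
$u{\left(A \right)} = 9$
$L{\left(q \right)} = q^{2} + 10 q$ ($L{\left(q \right)} = \left(q^{2} + 9 q\right) + q = q^{2} + 10 q$)
$x{\left(h \right)} = -24 + h$ ($x{\left(h \right)} = h - 24 = -24 + h$)
$\left(-1522 + 53 x{\left(-2 \right)}\right) \left(13353 + L{\left(135 \right)}\right) = \left(-1522 + 53 \left(-24 - 2\right)\right) \left(13353 + 135 \left(10 + 135\right)\right) = \left(-1522 + 53 \left(-26\right)\right) \left(13353 + 135 \cdot 145\right) = \left(-1522 - 1378\right) \left(13353 + 19575\right) = \left(-2900\right) 32928 = -95491200$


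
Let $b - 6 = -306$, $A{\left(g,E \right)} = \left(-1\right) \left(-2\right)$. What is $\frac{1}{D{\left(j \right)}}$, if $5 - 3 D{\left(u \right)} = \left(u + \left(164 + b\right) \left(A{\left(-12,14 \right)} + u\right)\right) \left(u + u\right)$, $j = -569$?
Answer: $\frac{1}{29035313} \approx 3.4441 \cdot 10^{-8}$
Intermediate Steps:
$A{\left(g,E \right)} = 2$
$b = -300$ ($b = 6 - 306 = -300$)
$D{\left(u \right)} = \frac{5}{3} - \frac{2 u \left(-272 - 135 u\right)}{3}$ ($D{\left(u \right)} = \frac{5}{3} - \frac{\left(u + \left(164 - 300\right) \left(2 + u\right)\right) \left(u + u\right)}{3} = \frac{5}{3} - \frac{\left(u - 136 \left(2 + u\right)\right) 2 u}{3} = \frac{5}{3} - \frac{\left(u - \left(272 + 136 u\right)\right) 2 u}{3} = \frac{5}{3} - \frac{\left(-272 - 135 u\right) 2 u}{3} = \frac{5}{3} - \frac{2 u \left(-272 - 135 u\right)}{3}$)
$\frac{1}{D{\left(j \right)}} = \frac{1}{\frac{5}{3} + 90 \left(-569\right)^{2} + \frac{544}{3} \left(-569\right)} = \frac{1}{\frac{5}{3} + 90 \cdot 323761 - \frac{309536}{3}} = \frac{1}{\frac{5}{3} + 29138490 - \frac{309536}{3}} = \frac{1}{29035313}$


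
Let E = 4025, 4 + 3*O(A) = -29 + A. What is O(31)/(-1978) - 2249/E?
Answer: -289946/519225 ≈ -0.55842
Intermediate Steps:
O(A) = -11 + A/3 (O(A) = -4/3 + (-29 + A)/3 = -4/3 + (-29/3 + A/3) = -11 + A/3)
O(31)/(-1978) - 2249/E = (-11 + (1/3)*31)/(-1978) - 2249/4025 = (-11 + 31/3)*(-1/1978) - 2249*1/4025 = -2/3*(-1/1978) - 2249/4025 = 1/2967 - 2249/4025 = -289946/519225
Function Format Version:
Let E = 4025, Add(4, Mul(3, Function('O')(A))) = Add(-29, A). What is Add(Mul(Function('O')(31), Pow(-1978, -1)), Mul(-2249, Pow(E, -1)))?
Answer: Rational(-289946, 519225) ≈ -0.55842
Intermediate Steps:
Function('O')(A) = Add(-11, Mul(Rational(1, 3), A)) (Function('O')(A) = Add(Rational(-4, 3), Mul(Rational(1, 3), Add(-29, A))) = Add(Rational(-4, 3), Add(Rational(-29, 3), Mul(Rational(1, 3), A))) = Add(-11, Mul(Rational(1, 3), A)))
Add(Mul(Function('O')(31), Pow(-1978, -1)), Mul(-2249, Pow(E, -1))) = Add(Mul(Add(-11, Mul(Rational(1, 3), 31)), Pow(-1978, -1)), Mul(-2249, Pow(4025, -1))) = Add(Mul(Add(-11, Rational(31, 3)), Rational(-1, 1978)), Mul(-2249, Rational(1, 4025))) = Add(Mul(Rational(-2, 3), Rational(-1, 1978)), Rational(-2249, 4025)) = Add(Rational(1, 2967), Rational(-2249, 4025)) = Rational(-289946, 519225)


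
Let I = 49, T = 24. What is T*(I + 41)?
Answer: 2160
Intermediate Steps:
T*(I + 41) = 24*(49 + 41) = 24*90 = 2160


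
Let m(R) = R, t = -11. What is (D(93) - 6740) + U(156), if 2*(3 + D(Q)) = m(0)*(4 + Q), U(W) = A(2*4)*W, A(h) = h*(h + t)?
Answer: -10487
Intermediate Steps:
A(h) = h*(-11 + h) (A(h) = h*(h - 11) = h*(-11 + h))
U(W) = -24*W (U(W) = ((2*4)*(-11 + 2*4))*W = (8*(-11 + 8))*W = (8*(-3))*W = -24*W)
D(Q) = -3 (D(Q) = -3 + (0*(4 + Q))/2 = -3 + (½)*0 = -3 + 0 = -3)
(D(93) - 6740) + U(156) = (-3 - 6740) - 24*156 = -6743 - 3744 = -10487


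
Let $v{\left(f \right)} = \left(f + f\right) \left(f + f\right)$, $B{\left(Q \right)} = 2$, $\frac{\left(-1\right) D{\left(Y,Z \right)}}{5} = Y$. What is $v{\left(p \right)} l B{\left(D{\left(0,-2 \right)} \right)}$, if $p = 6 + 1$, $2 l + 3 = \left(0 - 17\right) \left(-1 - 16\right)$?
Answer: $56056$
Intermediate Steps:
$l = 143$ ($l = - \frac{3}{2} + \frac{\left(0 - 17\right) \left(-1 - 16\right)}{2} = - \frac{3}{2} + \frac{\left(-17\right) \left(-17\right)}{2} = - \frac{3}{2} + \frac{1}{2} \cdot 289 = - \frac{3}{2} + \frac{289}{2} = 143$)
$D{\left(Y,Z \right)} = - 5 Y$
$p = 7$
$v{\left(f \right)} = 4 f^{2}$ ($v{\left(f \right)} = 2 f 2 f = 4 f^{2}$)
$v{\left(p \right)} l B{\left(D{\left(0,-2 \right)} \right)} = 4 \cdot 7^{2} \cdot 143 \cdot 2 = 4 \cdot 49 \cdot 143 \cdot 2 = 196 \cdot 143 \cdot 2 = 28028 \cdot 2 = 56056$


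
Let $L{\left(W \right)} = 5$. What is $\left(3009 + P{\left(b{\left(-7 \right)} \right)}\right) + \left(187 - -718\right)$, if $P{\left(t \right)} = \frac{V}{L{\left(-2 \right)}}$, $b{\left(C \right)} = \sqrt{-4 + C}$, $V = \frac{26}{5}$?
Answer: $\frac{97876}{25} \approx 3915.0$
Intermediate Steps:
$V = \frac{26}{5}$ ($V = 26 \cdot \frac{1}{5} = \frac{26}{5} \approx 5.2$)
$P{\left(t \right)} = \frac{26}{25}$ ($P{\left(t \right)} = \frac{26}{5 \cdot 5} = \frac{26}{5} \cdot \frac{1}{5} = \frac{26}{25}$)
$\left(3009 + P{\left(b{\left(-7 \right)} \right)}\right) + \left(187 - -718\right) = \left(3009 + \frac{26}{25}\right) + \left(187 - -718\right) = \frac{75251}{25} + \left(187 + 718\right) = \frac{75251}{25} + 905 = \frac{97876}{25}$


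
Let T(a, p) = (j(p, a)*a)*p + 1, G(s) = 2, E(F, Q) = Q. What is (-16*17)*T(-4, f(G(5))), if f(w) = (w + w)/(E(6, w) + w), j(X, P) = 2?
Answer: 1904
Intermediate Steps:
f(w) = 1 (f(w) = (w + w)/(w + w) = (2*w)/((2*w)) = (2*w)*(1/(2*w)) = 1)
T(a, p) = 1 + 2*a*p (T(a, p) = (2*a)*p + 1 = 2*a*p + 1 = 1 + 2*a*p)
(-16*17)*T(-4, f(G(5))) = (-16*17)*(1 + 2*(-4)*1) = -272*(1 - 8) = -272*(-7) = 1904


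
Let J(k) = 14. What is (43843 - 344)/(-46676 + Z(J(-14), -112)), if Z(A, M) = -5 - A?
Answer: -43499/46695 ≈ -0.93156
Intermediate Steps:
(43843 - 344)/(-46676 + Z(J(-14), -112)) = (43843 - 344)/(-46676 + (-5 - 1*14)) = 43499/(-46676 + (-5 - 14)) = 43499/(-46676 - 19) = 43499/(-46695) = 43499*(-1/46695) = -43499/46695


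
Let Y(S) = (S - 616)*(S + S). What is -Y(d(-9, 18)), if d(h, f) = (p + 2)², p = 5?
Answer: 55566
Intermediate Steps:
d(h, f) = 49 (d(h, f) = (5 + 2)² = 7² = 49)
Y(S) = 2*S*(-616 + S) (Y(S) = (-616 + S)*(2*S) = 2*S*(-616 + S))
-Y(d(-9, 18)) = -2*49*(-616 + 49) = -2*49*(-567) = -1*(-55566) = 55566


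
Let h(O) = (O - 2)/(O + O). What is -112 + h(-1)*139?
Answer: 193/2 ≈ 96.500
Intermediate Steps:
h(O) = (-2 + O)/(2*O) (h(O) = (-2 + O)/((2*O)) = (-2 + O)*(1/(2*O)) = (-2 + O)/(2*O))
-112 + h(-1)*139 = -112 + ((½)*(-2 - 1)/(-1))*139 = -112 + ((½)*(-1)*(-3))*139 = -112 + (3/2)*139 = -112 + 417/2 = 193/2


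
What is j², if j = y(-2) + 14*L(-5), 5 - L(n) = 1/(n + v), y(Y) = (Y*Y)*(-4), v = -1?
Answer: 28561/9 ≈ 3173.4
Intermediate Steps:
y(Y) = -4*Y² (y(Y) = Y²*(-4) = -4*Y²)
L(n) = 5 - 1/(-1 + n) (L(n) = 5 - 1/(n - 1) = 5 - 1/(-1 + n))
j = 169/3 (j = -4*(-2)² + 14*((-6 + 5*(-5))/(-1 - 5)) = -4*4 + 14*((-6 - 25)/(-6)) = -16 + 14*(-⅙*(-31)) = -16 + 14*(31/6) = -16 + 217/3 = 169/3 ≈ 56.333)
j² = (169/3)² = 28561/9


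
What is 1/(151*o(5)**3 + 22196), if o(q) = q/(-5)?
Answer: 1/22045 ≈ 4.5362e-5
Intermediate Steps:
o(q) = -q/5 (o(q) = q*(-1/5) = -q/5)
1/(151*o(5)**3 + 22196) = 1/(151*(-1/5*5)**3 + 22196) = 1/(151*(-1)**3 + 22196) = 1/(151*(-1) + 22196) = 1/(-151 + 22196) = 1/22045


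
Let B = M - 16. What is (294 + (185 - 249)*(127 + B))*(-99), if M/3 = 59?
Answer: 1795662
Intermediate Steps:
M = 177 (M = 3*59 = 177)
B = 161 (B = 177 - 16 = 161)
(294 + (185 - 249)*(127 + B))*(-99) = (294 + (185 - 249)*(127 + 161))*(-99) = (294 - 64*288)*(-99) = (294 - 18432)*(-99) = -18138*(-99) = 1795662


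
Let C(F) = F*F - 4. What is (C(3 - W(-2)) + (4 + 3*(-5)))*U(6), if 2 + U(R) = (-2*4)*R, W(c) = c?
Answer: -500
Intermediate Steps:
C(F) = -4 + F² (C(F) = F² - 4 = -4 + F²)
U(R) = -2 - 8*R (U(R) = -2 + (-2*4)*R = -2 - 8*R)
(C(3 - W(-2)) + (4 + 3*(-5)))*U(6) = ((-4 + (3 - 1*(-2))²) + (4 + 3*(-5)))*(-2 - 8*6) = ((-4 + (3 + 2)²) + (4 - 15))*(-2 - 48) = ((-4 + 5²) - 11)*(-50) = ((-4 + 25) - 11)*(-50) = (21 - 11)*(-50) = 10*(-50) = -500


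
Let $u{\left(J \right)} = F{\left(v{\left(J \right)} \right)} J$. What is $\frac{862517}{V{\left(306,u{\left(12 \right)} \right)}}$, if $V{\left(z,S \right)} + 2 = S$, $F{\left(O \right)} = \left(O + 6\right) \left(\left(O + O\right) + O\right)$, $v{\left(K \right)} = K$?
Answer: $\frac{862517}{7774} \approx 110.95$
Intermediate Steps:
$F{\left(O \right)} = 3 O \left(6 + O\right)$ ($F{\left(O \right)} = \left(6 + O\right) \left(2 O + O\right) = \left(6 + O\right) 3 O = 3 O \left(6 + O\right)$)
$u{\left(J \right)} = 3 J^{2} \left(6 + J\right)$ ($u{\left(J \right)} = 3 J \left(6 + J\right) J = 3 J^{2} \left(6 + J\right)$)
$V{\left(z,S \right)} = -2 + S$
$\frac{862517}{V{\left(306,u{\left(12 \right)} \right)}} = \frac{862517}{-2 + 3 \cdot 12^{2} \left(6 + 12\right)} = \frac{862517}{-2 + 3 \cdot 144 \cdot 18} = \frac{862517}{-2 + 7776} = \frac{862517}{7774}$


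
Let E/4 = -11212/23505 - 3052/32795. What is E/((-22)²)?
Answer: -2511056/532985277 ≈ -0.0047113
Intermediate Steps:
E = -10044224/4404837 (E = 4*(-11212/23505 - 3052/32795) = 4*(-11212*1/23505 - 3052*1/32795) = 4*(-11212/23505 - 436/4685) = 4*(-2511056/4404837) = -10044224/4404837 ≈ -2.2803)
E/((-22)²) = -10044224/(4404837*((-22)²)) = -10044224/4404837/484 = -10044224/4404837*1/484 = -2511056/532985277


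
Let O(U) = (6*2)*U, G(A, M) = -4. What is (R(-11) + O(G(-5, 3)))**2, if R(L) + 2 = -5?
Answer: 3025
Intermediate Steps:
O(U) = 12*U
R(L) = -7 (R(L) = -2 - 5 = -7)
(R(-11) + O(G(-5, 3)))**2 = (-7 + 12*(-4))**2 = (-7 - 48)**2 = (-55)**2 = 3025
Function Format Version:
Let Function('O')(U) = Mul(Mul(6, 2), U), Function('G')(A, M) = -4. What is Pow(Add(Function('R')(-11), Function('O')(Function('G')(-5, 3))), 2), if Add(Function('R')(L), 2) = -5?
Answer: 3025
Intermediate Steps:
Function('O')(U) = Mul(12, U)
Function('R')(L) = -7 (Function('R')(L) = Add(-2, -5) = -7)
Pow(Add(Function('R')(-11), Function('O')(Function('G')(-5, 3))), 2) = Pow(Add(-7, Mul(12, -4)), 2) = Pow(Add(-7, -48), 2) = Pow(-55, 2) = 3025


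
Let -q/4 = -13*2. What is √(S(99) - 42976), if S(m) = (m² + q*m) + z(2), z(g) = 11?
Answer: 2*I*√5717 ≈ 151.22*I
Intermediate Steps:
q = 104 (q = -(-52)*2 = -4*(-26) = 104)
S(m) = 11 + m² + 104*m (S(m) = (m² + 104*m) + 11 = 11 + m² + 104*m)
√(S(99) - 42976) = √((11 + 99² + 104*99) - 42976) = √((11 + 9801 + 10296) - 42976) = √(20108 - 42976) = √(-22868) = 2*I*√5717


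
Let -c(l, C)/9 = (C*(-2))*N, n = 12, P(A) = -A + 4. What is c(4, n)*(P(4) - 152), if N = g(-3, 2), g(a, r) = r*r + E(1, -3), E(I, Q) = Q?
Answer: -32832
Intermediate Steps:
g(a, r) = -3 + r² (g(a, r) = r*r - 3 = r² - 3 = -3 + r²)
P(A) = 4 - A
N = 1 (N = -3 + 2² = -3 + 4 = 1)
c(l, C) = 18*C (c(l, C) = -9*C*(-2) = -9*(-2*C) = -(-18)*C = 18*C)
c(4, n)*(P(4) - 152) = (18*12)*((4 - 1*4) - 152) = 216*((4 - 4) - 152) = 216*(0 - 152) = 216*(-152) = -32832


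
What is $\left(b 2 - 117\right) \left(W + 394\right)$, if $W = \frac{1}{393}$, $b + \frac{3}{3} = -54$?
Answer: $- \frac{35149361}{393} \approx -89439.0$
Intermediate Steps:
$b = -55$ ($b = -1 - 54 = -55$)
$W = \frac{1}{393} \approx 0.0025445$
$\left(b 2 - 117\right) \left(W + 394\right) = \left(\left(-55\right) 2 - 117\right) \left(\frac{1}{393} + 394\right) = \left(-110 - 117\right) \frac{154843}{393} = \left(-227\right) \frac{154843}{393} = - \frac{35149361}{393}$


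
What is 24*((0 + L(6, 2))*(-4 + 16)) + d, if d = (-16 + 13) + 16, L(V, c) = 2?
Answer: 589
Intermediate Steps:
d = 13 (d = -3 + 16 = 13)
24*((0 + L(6, 2))*(-4 + 16)) + d = 24*((0 + 2)*(-4 + 16)) + 13 = 24*(2*12) + 13 = 24*24 + 13 = 576 + 13 = 589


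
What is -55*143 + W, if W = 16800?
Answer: 8935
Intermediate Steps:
-55*143 + W = -55*143 + 16800 = -7865 + 16800 = 8935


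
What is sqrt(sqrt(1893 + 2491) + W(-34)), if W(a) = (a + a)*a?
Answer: 2*sqrt(578 + sqrt(274)) ≈ 48.767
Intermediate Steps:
W(a) = 2*a**2 (W(a) = (2*a)*a = 2*a**2)
sqrt(sqrt(1893 + 2491) + W(-34)) = sqrt(sqrt(1893 + 2491) + 2*(-34)**2) = sqrt(sqrt(4384) + 2*1156) = sqrt(4*sqrt(274) + 2312) = sqrt(2312 + 4*sqrt(274))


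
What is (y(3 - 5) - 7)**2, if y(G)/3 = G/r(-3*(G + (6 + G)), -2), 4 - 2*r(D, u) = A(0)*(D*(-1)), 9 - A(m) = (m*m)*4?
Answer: 28561/625 ≈ 45.698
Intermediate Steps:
A(m) = 9 - 4*m**2 (A(m) = 9 - m*m*4 = 9 - m**2*4 = 9 - 4*m**2)
r(D, u) = 2 + 9*D/2 (r(D, u) = 2 - (9 - 4*0**2)*D*(-1)/2 = 2 - (9 - 4*0)*(-D)/2 = 2 - (9 + 0)*(-D)/2 = 2 - 9*(-D)/2 = 2 - (-9)*D/2 = 2 + 9*D/2)
y(G) = 3*G/(-79 - 27*G) (y(G) = 3*(G/(2 + 9*(-3*(G + (6 + G)))/2)) = 3*(G/(2 + 9*(-3*(6 + 2*G))/2)) = 3*(G/(2 + 9*(-18 - 6*G)/2)) = 3*(G/(2 + (-81 - 27*G))) = 3*(G/(-79 - 27*G)) = 3*G/(-79 - 27*G))
(y(3 - 5) - 7)**2 = (-3*(3 - 5)/(79 + 27*(3 - 5)) - 7)**2 = (-3*(-2)/(79 + 27*(-2)) - 7)**2 = (-3*(-2)/(79 - 54) - 7)**2 = (-3*(-2)/25 - 7)**2 = (-3*(-2)*1/25 - 7)**2 = (6/25 - 7)**2 = (-169/25)**2 = 28561/625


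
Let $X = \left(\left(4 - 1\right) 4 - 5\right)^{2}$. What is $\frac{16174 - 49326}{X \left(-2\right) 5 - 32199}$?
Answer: $\frac{33152}{32689} \approx 1.0142$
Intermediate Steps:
$X = 49$ ($X = \left(3 \cdot 4 - 5\right)^{2} = \left(12 - 5\right)^{2} = 7^{2} = 49$)
$\frac{16174 - 49326}{X \left(-2\right) 5 - 32199} = \frac{16174 - 49326}{49 \left(-2\right) 5 - 32199} = - \frac{33152}{\left(-98\right) 5 - 32199} = - \frac{33152}{-490 - 32199} = - \frac{33152}{-32689} = \left(-33152\right) \left(- \frac{1}{32689}\right) = \frac{33152}{32689}$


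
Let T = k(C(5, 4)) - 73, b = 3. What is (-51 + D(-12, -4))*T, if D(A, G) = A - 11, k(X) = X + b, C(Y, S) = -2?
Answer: 5328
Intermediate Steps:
k(X) = 3 + X (k(X) = X + 3 = 3 + X)
D(A, G) = -11 + A
T = -72 (T = (3 - 2) - 73 = 1 - 73 = -72)
(-51 + D(-12, -4))*T = (-51 + (-11 - 12))*(-72) = (-51 - 23)*(-72) = -74*(-72) = 5328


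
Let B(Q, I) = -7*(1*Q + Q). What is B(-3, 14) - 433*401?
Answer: -173591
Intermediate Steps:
B(Q, I) = -14*Q (B(Q, I) = -7*(Q + Q) = -14*Q)
B(-3, 14) - 433*401 = -14*(-3) - 433*401 = 42 - 173633 = -173591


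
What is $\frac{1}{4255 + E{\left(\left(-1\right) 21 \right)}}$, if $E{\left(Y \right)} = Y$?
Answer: $\frac{1}{4234} \approx 0.00023618$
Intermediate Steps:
$\frac{1}{4255 + E{\left(\left(-1\right) 21 \right)}} = \frac{1}{4255 - 21} = \frac{1}{4234}$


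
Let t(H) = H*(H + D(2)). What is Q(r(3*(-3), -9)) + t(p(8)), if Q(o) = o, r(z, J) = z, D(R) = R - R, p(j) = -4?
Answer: 7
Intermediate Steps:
D(R) = 0
t(H) = H² (t(H) = H*(H + 0) = H*H = H²)
Q(r(3*(-3), -9)) + t(p(8)) = 3*(-3) + (-4)² = -9 + 16 = 7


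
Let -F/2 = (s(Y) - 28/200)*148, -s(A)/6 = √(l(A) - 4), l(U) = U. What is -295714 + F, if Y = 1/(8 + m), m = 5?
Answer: -7391814/25 + 1776*I*√663/13 ≈ -2.9567e+5 + 3517.7*I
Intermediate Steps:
Y = 1/13 (Y = 1/(8 + 5) = 1/13 ≈ 0.076923)
s(A) = -6*√(-4 + A) (s(A) = -6*√(A - 4) = -6*√(-4 + A))
F = 1036/25 + 1776*I*√663/13 (F = -2*(-6*√(-4 + 1/13) - 28/200)*148 = -2*(-6*I*√663/13 - 28*1/200)*148 = -2*(-6*I*√663/13 - 7/50)*148 = -2*(-7/50 - 6*I*√663/13)*148 = -2*(-518/25 - 888*I*√663/13) = 1036/25 + 1776*I*√663/13 ≈ 41.44 + 3517.7*I)
-295714 + F = -295714 + (1036/25 + 1776*I*√663/13) = -7391814/25 + 1776*I*√663/13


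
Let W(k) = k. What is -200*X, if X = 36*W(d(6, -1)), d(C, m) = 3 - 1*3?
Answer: 0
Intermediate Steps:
d(C, m) = 0 (d(C, m) = 3 - 3 = 0)
X = 0 (X = 36*0 = 0)
-200*X = -200*0 = 0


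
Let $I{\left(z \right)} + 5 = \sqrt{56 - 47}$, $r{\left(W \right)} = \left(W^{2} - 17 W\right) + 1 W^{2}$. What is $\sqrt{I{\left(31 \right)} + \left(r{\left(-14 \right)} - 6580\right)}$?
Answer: $8 i \sqrt{93} \approx 77.149 i$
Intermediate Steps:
$r{\left(W \right)} = - 17 W + 2 W^{2}$ ($r{\left(W \right)} = \left(W^{2} - 17 W\right) + W^{2} = - 17 W + 2 W^{2}$)
$I{\left(z \right)} = -2$ ($I{\left(z \right)} = -5 + \sqrt{56 - 47} = -5 + \sqrt{9} = -5 + 3 = -2$)
$\sqrt{I{\left(31 \right)} + \left(r{\left(-14 \right)} - 6580\right)} = \sqrt{-2 - \left(6580 + 14 \left(-17 + 2 \left(-14\right)\right)\right)} = \sqrt{-2 - \left(6580 + 14 \left(-17 - 28\right)\right)} = \sqrt{-2 - 5950} = \sqrt{-5952} = 8 i \sqrt{93}$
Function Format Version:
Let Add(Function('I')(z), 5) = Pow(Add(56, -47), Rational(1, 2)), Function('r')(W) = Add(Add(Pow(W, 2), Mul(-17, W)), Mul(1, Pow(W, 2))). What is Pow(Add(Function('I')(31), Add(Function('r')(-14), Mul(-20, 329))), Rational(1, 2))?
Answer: Mul(8, I, Pow(93, Rational(1, 2))) ≈ Mul(77.149, I)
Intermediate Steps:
Function('r')(W) = Add(Mul(-17, W), Mul(2, Pow(W, 2))) (Function('r')(W) = Add(Add(Pow(W, 2), Mul(-17, W)), Pow(W, 2)) = Add(Mul(-17, W), Mul(2, Pow(W, 2))))
Function('I')(z) = -2 (Function('I')(z) = Add(-5, Pow(Add(56, -47), Rational(1, 2))) = Add(-5, Pow(9, Rational(1, 2))) = Add(-5, 3) = -2)
Pow(Add(Function('I')(31), Add(Function('r')(-14), Mul(-20, 329))), Rational(1, 2)) = Pow(Add(-2, Add(Mul(-14, Add(-17, Mul(2, -14))), Mul(-20, 329))), Rational(1, 2)) = Pow(Add(-2, Add(Mul(-14, Add(-17, -28)), -6580)), Rational(1, 2)) = Pow(Add(-2, Add(Mul(-14, -45), -6580)), Rational(1, 2)) = Pow(Add(-2, Add(630, -6580)), Rational(1, 2)) = Pow(Add(-2, -5950), Rational(1, 2)) = Pow(-5952, Rational(1, 2)) = Mul(8, I, Pow(93, Rational(1, 2)))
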